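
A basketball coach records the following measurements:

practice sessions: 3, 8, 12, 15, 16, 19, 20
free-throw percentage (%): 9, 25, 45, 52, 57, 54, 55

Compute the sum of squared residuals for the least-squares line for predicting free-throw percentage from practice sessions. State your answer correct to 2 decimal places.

195.37

n = 7, Σx = 93, Σy = 297, Σxy = 4585, Σx² = 1459, Σy² = 14625
Sxx = Σx² − (Σx)²/n = 1459 − 1235.571429 = 223.428571
Sxy = Σxy − (Σx)(Σy)/n = 4585 − 3945.857143 = 639.142857
Syy = Σy² − (Σy)²/n = 14625 − 12601.285714 = 2023.714286
b = Sxy/Sxx = 639.142857/223.428571 = 2.860614
SSE = Syy − b·Sxy = 2023.714286 − 2.860614·639.142857 = 195.373402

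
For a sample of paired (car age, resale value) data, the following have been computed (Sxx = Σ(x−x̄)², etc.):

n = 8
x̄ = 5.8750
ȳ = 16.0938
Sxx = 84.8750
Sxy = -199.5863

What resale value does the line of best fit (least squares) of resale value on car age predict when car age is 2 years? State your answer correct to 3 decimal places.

b = Sxy/Sxx = -199.5863/84.875 = -2.351532
a = ȳ − b·x̄ = 16.0938 − (-2.351532)·5.875 = 29.909052
ŷ(2) = a + b·2 = 29.909052 + (-2.351532)·2 = 25.205987

25.206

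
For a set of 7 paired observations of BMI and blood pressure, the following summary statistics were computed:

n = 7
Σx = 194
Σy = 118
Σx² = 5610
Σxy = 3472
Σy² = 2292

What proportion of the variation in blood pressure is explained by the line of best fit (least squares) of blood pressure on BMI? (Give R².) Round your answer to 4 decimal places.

0.5755

Sxx = Σx² − (Σx)²/n = 5610 − 5376.571429 = 233.428571
Sxy = Σxy − (Σx)(Σy)/n = 3472 − 3270.285714 = 201.714286
Syy = Σy² − (Σy)²/n = 2292 − 1989.142857 = 302.857143
R² = Sxy²/(Sxx·Syy) = (201.714286)²/(233.428571·302.857143) = 0.575548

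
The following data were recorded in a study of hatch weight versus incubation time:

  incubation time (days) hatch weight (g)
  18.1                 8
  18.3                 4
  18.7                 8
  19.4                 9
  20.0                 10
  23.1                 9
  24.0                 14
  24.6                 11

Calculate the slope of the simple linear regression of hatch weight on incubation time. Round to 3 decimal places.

0.794

n = 8, Σx = 166.2, Σy = 73, Σxy = 1556.7, Σx² = 3503.32
Sxx = Σx² − (Σx)²/n = 3503.32 − 3452.805 = 50.515
Sxy = Σxy − (Σx)(Σy)/n = 1556.7 − 1516.575 = 40.125
b = Sxy/Sxx = 40.125/50.515 = 0.794319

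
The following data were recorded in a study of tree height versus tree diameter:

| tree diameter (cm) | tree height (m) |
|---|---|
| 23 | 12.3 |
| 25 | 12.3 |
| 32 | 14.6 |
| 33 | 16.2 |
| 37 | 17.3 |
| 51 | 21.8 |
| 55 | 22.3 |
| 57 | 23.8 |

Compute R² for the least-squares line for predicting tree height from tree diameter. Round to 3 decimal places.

0.988

n = 8, Σx = 313, Σy = 140.6, Σxy = 5927.2, Σx² = 13511, Σy² = 2616.44
Sxx = Σx² − (Σx)²/n = 13511 − 12246.125 = 1264.875
Sxy = Σxy − (Σx)(Σy)/n = 5927.2 − 5500.975 = 426.225
Syy = Σy² − (Σy)²/n = 2616.44 − 2471.045 = 145.395
R² = Sxy²/(Sxx·Syy) = (426.225)²/(1264.875·145.395) = 0.987827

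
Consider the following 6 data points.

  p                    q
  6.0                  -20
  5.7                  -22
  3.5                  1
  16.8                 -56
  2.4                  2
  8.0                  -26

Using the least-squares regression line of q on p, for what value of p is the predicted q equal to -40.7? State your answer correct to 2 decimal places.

12.22

n = 6, Σx = 42.4, Σy = -121, Σxy = -1385.9, Σx² = 432.74
Sxx = Σx² − (Σx)²/n = 432.74 − 299.626667 = 133.113333
Sxy = Σxy − (Σx)(Σy)/n = -1385.9 − (-855.066667) = -530.833333
b = Sxy/Sxx = -530.833333/133.113333 = -3.987830
a = ȳ − b·x̄ = -20.166667 − (-3.987830)·7.066667 = 8.013998
Set a + b·x = -40.7: x = (-40.7 − 8.013998) / (-3.987830) = 12.215666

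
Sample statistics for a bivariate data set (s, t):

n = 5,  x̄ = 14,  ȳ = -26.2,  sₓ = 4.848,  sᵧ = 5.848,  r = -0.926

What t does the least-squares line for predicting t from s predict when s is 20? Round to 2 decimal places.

b = r · sᵧ/sₓ = -0.926 · 5.848/4.848 = -1.117007
a = ȳ − b·x̄ = -26.2 − (-1.117007)·14 = -10.561908
ŷ(20) = a + b·20 = -10.561908 + (-1.117007)·20 = -32.902040

-32.90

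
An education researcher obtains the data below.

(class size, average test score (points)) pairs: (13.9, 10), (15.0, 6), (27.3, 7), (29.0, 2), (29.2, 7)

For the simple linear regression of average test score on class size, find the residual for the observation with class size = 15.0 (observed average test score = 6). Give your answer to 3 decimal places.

-2.033

n = 5, Σx = 114.4, Σy = 32, Σxy = 682.5, Σx² = 2857.14
Sxx = Σx² − (Σx)²/n = 2857.14 − 2617.472 = 239.668
Sxy = Σxy − (Σx)(Σy)/n = 682.5 − 732.16 = -49.66
b = Sxy/Sxx = -49.66/239.668 = -0.207203
a = ȳ − b·x̄ = 6.4 − (-0.207203)·22.88 = 11.140811
ŷ(15.0) = 11.140811 + (-0.207203)·15 = 8.032762
residual = y − ŷ = 6 − 8.032762 = -2.032762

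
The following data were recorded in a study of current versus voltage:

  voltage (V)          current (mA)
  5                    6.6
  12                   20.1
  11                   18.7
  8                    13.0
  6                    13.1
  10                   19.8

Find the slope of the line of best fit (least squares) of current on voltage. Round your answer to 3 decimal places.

1.760

n = 6, Σx = 52, Σy = 91.3, Σxy = 860.5, Σx² = 490
Sxx = Σx² − (Σx)²/n = 490 − 450.666667 = 39.333333
Sxy = Σxy − (Σx)(Σy)/n = 860.5 − 791.266667 = 69.233333
b = Sxy/Sxx = 69.233333/39.333333 = 1.760169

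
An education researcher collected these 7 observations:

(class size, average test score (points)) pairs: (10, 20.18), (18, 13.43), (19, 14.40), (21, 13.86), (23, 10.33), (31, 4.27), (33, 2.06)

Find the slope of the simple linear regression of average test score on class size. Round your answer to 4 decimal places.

-0.7851

n = 7, Σx = 155, Σy = 78.53, Σxy = 1446.14, Σx² = 3805
Sxx = Σx² − (Σx)²/n = 3805 − 3432.142857 = 372.857143
Sxy = Σxy − (Σx)(Σy)/n = 1446.14 − 1738.878571 = -292.738571
b = Sxy/Sxx = -292.738571/372.857143 = -0.785123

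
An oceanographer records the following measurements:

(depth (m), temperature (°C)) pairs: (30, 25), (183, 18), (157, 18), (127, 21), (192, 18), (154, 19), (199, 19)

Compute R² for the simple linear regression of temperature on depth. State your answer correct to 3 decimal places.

0.889

n = 7, Σx = 1042, Σy = 138, Σxy = 19700, Σx² = 175348, Σy² = 2760
Sxx = Σx² − (Σx)²/n = 175348 − 155109.142857 = 20238.857143
Sxy = Σxy − (Σx)(Σy)/n = 19700 − 20542.285714 = -842.285714
Syy = Σy² − (Σy)²/n = 2760 − 2720.571429 = 39.428571
R² = Sxy²/(Sxx·Syy) = (-842.285714)²/(20238.857143·39.428571) = 0.889041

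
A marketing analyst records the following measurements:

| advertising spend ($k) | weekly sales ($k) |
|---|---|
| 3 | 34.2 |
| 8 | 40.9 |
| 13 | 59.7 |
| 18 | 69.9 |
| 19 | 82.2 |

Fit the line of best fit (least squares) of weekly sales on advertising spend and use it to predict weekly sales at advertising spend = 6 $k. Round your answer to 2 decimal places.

n = 5, Σx = 61, Σy = 286.9, Σxy = 4025.9, Σx² = 927
Sxx = Σx² − (Σx)²/n = 927 − 744.2 = 182.8
Sxy = Σxy − (Σx)(Σy)/n = 4025.9 − 3500.18 = 525.72
b = Sxy/Sxx = 525.72/182.8 = 2.875930
a = ȳ − b·x̄ = 57.38 − 2.875930·12.2 = 22.293654
ŷ(6) = a + b·6 = 22.293654 + 2.875930·6 = 39.549234

39.55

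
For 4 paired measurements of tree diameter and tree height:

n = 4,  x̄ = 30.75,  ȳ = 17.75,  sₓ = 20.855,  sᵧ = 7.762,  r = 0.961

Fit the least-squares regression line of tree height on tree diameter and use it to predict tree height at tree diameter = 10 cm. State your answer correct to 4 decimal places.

b = r · sᵧ/sₓ = 0.961 · 7.762/20.855 = 0.357674
a = ȳ − b·x̄ = 17.75 − 0.357674·30.75 = 6.751538
ŷ(10) = a + b·10 = 6.751538 + 0.357674·10 = 10.328274

10.3283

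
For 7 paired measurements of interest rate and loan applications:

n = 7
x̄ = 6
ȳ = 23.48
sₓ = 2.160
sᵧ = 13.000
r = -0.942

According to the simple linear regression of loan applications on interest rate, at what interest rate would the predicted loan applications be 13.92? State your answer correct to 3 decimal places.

b = r · sᵧ/sₓ = -0.942 · 13/2.16 = -5.669444
a = ȳ − b·x̄ = 23.48 − (-5.669444)·6 = 57.496667
Set a + b·x = 13.92: x = (13.92 − 57.496667) / (-5.669444) = 7.686232

7.686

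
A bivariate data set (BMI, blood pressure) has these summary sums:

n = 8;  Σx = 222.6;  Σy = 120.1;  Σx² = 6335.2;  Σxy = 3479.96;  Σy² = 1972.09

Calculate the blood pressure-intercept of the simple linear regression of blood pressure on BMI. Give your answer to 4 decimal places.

Sxx = Σx² − (Σx)²/n = 6335.2 − 6193.845 = 141.355
Sxy = Σxy − (Σx)(Σy)/n = 3479.96 − 3341.7825 = 138.1775
b = Sxy/Sxx = 138.1775/141.355 = 0.977521
a = ȳ − b·x̄ = 15.0125 − 0.977521·27.825 = -12.187026

-12.1870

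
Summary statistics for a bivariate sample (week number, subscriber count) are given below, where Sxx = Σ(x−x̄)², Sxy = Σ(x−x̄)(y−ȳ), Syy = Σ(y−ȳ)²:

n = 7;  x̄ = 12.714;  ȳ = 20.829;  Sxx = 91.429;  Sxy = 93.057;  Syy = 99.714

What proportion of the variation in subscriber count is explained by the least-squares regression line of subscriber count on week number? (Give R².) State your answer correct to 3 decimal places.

R² = Sxy²/(Sxx·Syy) = (93.057)²/(91.429·99.714) = 0.949856

0.950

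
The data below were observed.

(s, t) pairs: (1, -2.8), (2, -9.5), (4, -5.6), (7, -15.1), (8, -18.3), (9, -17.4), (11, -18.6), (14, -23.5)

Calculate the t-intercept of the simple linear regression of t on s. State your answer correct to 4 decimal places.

n = 8, Σx = 56, Σy = -110.8, Σxy = -986.5, Σx² = 532
Sxx = Σx² − (Σx)²/n = 532 − 392 = 140
Sxy = Σxy − (Σx)(Σy)/n = -986.5 − (-775.6) = -210.9
b = Sxy/Sxx = -210.9/140 = -1.506429
a = ȳ − b·x̄ = -13.85 − (-1.506429)·7 = -3.305

-3.3050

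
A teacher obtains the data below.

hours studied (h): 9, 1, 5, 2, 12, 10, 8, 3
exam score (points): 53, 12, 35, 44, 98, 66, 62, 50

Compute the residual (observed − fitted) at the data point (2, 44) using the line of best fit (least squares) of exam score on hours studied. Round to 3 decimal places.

13.909

n = 8, Σx = 50, Σy = 420, Σxy = 3234, Σx² = 428
Sxx = Σx² − (Σx)²/n = 428 − 312.5 = 115.5
Sxy = Σxy − (Σx)(Σy)/n = 3234 − 2625 = 609
b = Sxy/Sxx = 609/115.5 = 5.272727
a = ȳ − b·x̄ = 52.5 − 5.272727·6.25 = 19.545455
ŷ(2) = 19.545455 + 5.272727·2 = 30.090909
residual = y − ŷ = 44 − 30.090909 = 13.909091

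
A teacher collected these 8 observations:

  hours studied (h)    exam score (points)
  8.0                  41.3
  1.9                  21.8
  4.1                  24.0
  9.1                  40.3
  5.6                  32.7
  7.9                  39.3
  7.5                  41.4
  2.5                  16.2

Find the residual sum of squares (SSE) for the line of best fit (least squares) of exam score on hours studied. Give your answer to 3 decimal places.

61.040

n = 8, Σx = 46.6, Σy = 257, Σxy = 1681.54, Σx² = 323.5, Σy² = 8971.2
Sxx = Σx² − (Σx)²/n = 323.5 − 271.445 = 52.055
Sxy = Σxy − (Σx)(Σy)/n = 1681.54 − 1497.025 = 184.515
Syy = Σy² − (Σy)²/n = 8971.2 − 8256.125 = 715.075
b = Sxy/Sxx = 184.515/52.055 = 3.544616
SSE = Syy − b·Sxy = 715.075 − 3.544616·184.515 = 61.040129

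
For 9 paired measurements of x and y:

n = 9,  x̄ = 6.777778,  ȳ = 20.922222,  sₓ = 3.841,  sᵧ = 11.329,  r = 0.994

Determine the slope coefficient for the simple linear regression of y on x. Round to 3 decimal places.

2.932

b = r · sᵧ/sₓ = 0.994 · 11.329/3.841 = 2.931795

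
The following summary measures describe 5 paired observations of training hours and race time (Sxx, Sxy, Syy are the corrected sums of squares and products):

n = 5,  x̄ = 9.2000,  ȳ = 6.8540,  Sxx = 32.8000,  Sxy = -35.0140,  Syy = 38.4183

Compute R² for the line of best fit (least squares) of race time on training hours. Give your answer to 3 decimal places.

R² = Sxy²/(Sxx·Syy) = (-35.014)²/(32.8·38.4183) = 0.972907

0.973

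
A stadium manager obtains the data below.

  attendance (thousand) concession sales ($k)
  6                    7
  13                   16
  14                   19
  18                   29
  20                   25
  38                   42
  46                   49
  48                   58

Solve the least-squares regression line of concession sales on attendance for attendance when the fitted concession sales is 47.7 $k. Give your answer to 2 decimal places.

n = 8, Σx = 203, Σy = 245, Σxy = 8172, Σx² = 6989
Sxx = Σx² − (Σx)²/n = 6989 − 5151.125 = 1837.875
Sxy = Σxy − (Σx)(Σy)/n = 8172 − 6216.875 = 1955.125
b = Sxy/Sxx = 1955.125/1837.875 = 1.063797
a = ȳ − b·x̄ = 30.625 − 1.063797·25.375 = 3.631164
Set a + b·x = 47.7: x = (47.7 − 3.631164) / 1.063797 = 41.426002

41.43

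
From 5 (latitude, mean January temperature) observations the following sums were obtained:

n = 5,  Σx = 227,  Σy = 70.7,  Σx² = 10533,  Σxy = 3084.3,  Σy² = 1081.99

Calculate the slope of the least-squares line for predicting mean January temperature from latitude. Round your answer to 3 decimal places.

-0.552

Sxx = Σx² − (Σx)²/n = 10533 − 10305.8 = 227.2
Sxy = Σxy − (Σx)(Σy)/n = 3084.3 − 3209.78 = -125.48
b = Sxy/Sxx = -125.48/227.2 = -0.552289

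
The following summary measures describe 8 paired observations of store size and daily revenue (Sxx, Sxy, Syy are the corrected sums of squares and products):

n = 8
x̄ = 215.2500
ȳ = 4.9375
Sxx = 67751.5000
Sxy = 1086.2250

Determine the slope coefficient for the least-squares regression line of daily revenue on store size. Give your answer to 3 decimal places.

b = Sxy/Sxx = 1086.225/67751.5 = 0.016032

0.016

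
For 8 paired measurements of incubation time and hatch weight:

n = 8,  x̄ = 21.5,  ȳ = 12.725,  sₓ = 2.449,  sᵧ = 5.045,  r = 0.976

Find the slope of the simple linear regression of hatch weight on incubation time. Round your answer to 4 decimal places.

b = r · sᵧ/sₓ = 0.976 · 5.045/2.449 = 2.010584

2.0106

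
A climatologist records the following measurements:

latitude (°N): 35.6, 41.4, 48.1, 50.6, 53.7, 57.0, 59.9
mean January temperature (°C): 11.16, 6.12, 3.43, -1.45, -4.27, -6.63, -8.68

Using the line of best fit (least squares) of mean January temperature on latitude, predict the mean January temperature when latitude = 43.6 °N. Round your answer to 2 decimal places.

n = 7, Σx = 346.3, Σy = -0.32, Σxy = -384.864, Σx² = 17575.99
Sxx = Σx² − (Σx)²/n = 17575.99 − 17131.955714 = 444.034286
Sxy = Σxy − (Σx)(Σy)/n = -384.864 − (-15.830857) = -369.033143
b = Sxy/Sxx = -369.033143/444.034286 = -0.831092
a = ȳ − b·x̄ = -0.045714 − (-0.831092)·49.471429 = 41.069572
ŷ(43.6) = a + b·43.6 = 41.069572 + (-0.831092)·43.6 = 4.833980

4.83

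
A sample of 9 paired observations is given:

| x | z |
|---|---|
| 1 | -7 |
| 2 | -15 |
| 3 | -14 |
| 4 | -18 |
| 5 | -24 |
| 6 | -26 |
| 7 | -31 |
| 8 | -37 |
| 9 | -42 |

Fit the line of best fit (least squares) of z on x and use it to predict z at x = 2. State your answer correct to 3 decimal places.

-11.378

n = 9, Σx = 45, Σy = -214, Σxy = -1318, Σx² = 285
Sxx = Σx² − (Σx)²/n = 285 − 225 = 60
Sxy = Σxy − (Σx)(Σy)/n = -1318 − (-1070) = -248
b = Sxy/Sxx = -248/60 = -4.133333
a = ȳ − b·x̄ = -23.777778 − (-4.133333)·5 = -3.111111
ŷ(2) = a + b·2 = -3.111111 + (-4.133333)·2 = -11.377778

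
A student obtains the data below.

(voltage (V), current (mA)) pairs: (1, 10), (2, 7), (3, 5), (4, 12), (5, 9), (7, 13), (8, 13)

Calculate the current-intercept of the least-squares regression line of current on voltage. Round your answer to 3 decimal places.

6.457

n = 7, Σx = 30, Σy = 69, Σxy = 327, Σx² = 168
Sxx = Σx² − (Σx)²/n = 168 − 128.571429 = 39.428571
Sxy = Σxy − (Σx)(Σy)/n = 327 − 295.714286 = 31.285714
b = Sxy/Sxx = 31.285714/39.428571 = 0.793478
a = ȳ − b·x̄ = 9.857143 − 0.793478·4.285714 = 6.456522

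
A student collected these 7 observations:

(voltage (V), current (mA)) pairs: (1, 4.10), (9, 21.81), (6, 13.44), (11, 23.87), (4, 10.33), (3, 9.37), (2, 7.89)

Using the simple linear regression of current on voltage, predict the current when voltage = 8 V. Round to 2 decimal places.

18.55

n = 7, Σx = 36, Σy = 90.81, Σxy = 628.81, Σx² = 268
Sxx = Σx² − (Σx)²/n = 268 − 185.142857 = 82.857143
Sxy = Σxy − (Σx)(Σy)/n = 628.81 − 467.022857 = 161.787143
b = Sxy/Sxx = 161.787143/82.857143 = 1.952603
a = ȳ − b·x̄ = 12.972857 − 1.952603·5.142857 = 2.930897
ŷ(8) = a + b·8 = 2.930897 + 1.952603·8 = 18.551724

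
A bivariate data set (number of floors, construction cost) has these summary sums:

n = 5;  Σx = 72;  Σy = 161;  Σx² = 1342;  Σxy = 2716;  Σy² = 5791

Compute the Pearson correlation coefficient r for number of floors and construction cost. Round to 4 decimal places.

0.9239

Sxx = Σx² − (Σx)²/n = 1342 − 1036.8 = 305.2
Sxy = Σxy − (Σx)(Σy)/n = 2716 − 2318.4 = 397.6
Syy = Σy² − (Σy)²/n = 5791 − 5184.2 = 606.8
r = Sxy/√(Sxx·Syy) = 397.6/√(185195.36) = 397.6/430.343305 = 0.923914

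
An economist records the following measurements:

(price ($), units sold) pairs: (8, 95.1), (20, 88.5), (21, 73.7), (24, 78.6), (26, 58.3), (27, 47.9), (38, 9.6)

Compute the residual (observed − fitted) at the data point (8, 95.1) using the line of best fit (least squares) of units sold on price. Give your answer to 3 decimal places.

n = 7, Σx = 164, Σy = 451.7, Σxy = 9138.8, Σx² = 4330
Sxx = Σx² − (Σx)²/n = 4330 − 3842.285714 = 487.714286
Sxy = Σxy − (Σx)(Σy)/n = 9138.8 − 10582.685714 = -1443.885714
b = Sxy/Sxx = -1443.885714/487.714286 = -2.960516
a = ȳ − b·x̄ = 64.528571 − (-2.960516)·23.428571 = 133.889221
ŷ(8) = 133.889221 + (-2.960516)·8 = 110.205097
residual = y − ŷ = 95.1 − 110.205097 = -15.105097

-15.105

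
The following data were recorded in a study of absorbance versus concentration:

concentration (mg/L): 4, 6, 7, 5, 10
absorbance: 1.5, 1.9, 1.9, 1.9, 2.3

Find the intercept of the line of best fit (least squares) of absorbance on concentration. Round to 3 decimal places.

n = 5, Σx = 32, Σy = 9.5, Σxy = 63.2, Σx² = 226
Sxx = Σx² − (Σx)²/n = 226 − 204.8 = 21.2
Sxy = Σxy − (Σx)(Σy)/n = 63.2 − 60.8 = 2.4
b = Sxy/Sxx = 2.4/21.2 = 0.113208
a = ȳ − b·x̄ = 1.9 − 0.113208·6.4 = 1.175472

1.175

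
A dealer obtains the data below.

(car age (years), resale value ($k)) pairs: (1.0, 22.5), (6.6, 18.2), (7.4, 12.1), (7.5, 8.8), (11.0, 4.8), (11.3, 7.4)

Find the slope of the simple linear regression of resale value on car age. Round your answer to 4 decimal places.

-1.6696

n = 6, Σx = 44.8, Σy = 73.8, Σxy = 434.58, Σx² = 404.26
Sxx = Σx² − (Σx)²/n = 404.26 − 334.506667 = 69.753333
Sxy = Σxy − (Σx)(Σy)/n = 434.58 − 551.04 = -116.46
b = Sxy/Sxx = -116.46/69.753333 = -1.669598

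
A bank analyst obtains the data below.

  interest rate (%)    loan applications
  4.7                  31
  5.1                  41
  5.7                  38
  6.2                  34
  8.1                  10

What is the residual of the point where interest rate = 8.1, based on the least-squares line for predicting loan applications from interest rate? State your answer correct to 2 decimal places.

-4.17

n = 5, Σx = 29.8, Σy = 154, Σxy = 863.2, Σx² = 184.64
Sxx = Σx² − (Σx)²/n = 184.64 − 177.608 = 7.032
Sxy = Σxy − (Σx)(Σy)/n = 863.2 − 917.84 = -54.64
b = Sxy/Sxx = -54.64/7.032 = -7.770193
a = ȳ − b·x̄ = 30.8 − (-7.770193)·5.96 = 77.110353
ŷ(8.1) = 77.110353 + (-7.770193)·8.1 = 14.171786
residual = y − ŷ = 10 − 14.171786 = -4.171786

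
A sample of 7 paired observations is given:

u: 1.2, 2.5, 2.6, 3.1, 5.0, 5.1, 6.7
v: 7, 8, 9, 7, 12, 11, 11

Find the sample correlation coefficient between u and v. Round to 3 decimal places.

n = 7, Σx = 26.2, Σy = 65, Σxy = 263.3, Σx² = 119.96, Σy² = 629
Sxx = Σx² − (Σx)²/n = 119.96 − 98.062857 = 21.897143
Sxy = Σxy − (Σx)(Σy)/n = 263.3 − 243.285714 = 20.014286
Syy = Σy² − (Σy)²/n = 629 − 603.571429 = 25.428571
r = Sxy/√(Sxx·Syy) = 20.014286/√(556.813061) = 20.014286/23.596887 = 0.848175

0.848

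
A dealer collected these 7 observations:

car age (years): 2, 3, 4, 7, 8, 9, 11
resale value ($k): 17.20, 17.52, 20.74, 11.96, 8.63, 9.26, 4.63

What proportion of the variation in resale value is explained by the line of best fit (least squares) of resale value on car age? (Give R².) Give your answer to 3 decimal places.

n = 7, Σx = 44, Σy = 89.94, Σxy = 456.95, Σx² = 344, Σy² = 1357.641
Sxx = Σx² − (Σx)²/n = 344 − 276.571429 = 67.428571
Sxy = Σxy − (Σx)(Σy)/n = 456.95 − 565.337143 = -108.387143
Syy = Σy² − (Σy)²/n = 1357.641 − 1155.600514 = 202.040486
R² = Sxy²/(Sxx·Syy) = (-108.387143)²/(67.428571·202.040486) = 0.862329

0.862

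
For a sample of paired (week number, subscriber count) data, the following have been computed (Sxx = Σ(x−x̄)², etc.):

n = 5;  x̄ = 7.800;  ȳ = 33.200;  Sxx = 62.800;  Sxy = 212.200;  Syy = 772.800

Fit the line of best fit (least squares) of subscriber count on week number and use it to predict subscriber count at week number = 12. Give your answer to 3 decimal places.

47.392

b = Sxy/Sxx = 212.2/62.8 = 3.378981
a = ȳ − b·x̄ = 33.2 − 3.378981·7.8 = 6.843949
ŷ(12) = a + b·12 = 6.843949 + 3.378981·12 = 47.391720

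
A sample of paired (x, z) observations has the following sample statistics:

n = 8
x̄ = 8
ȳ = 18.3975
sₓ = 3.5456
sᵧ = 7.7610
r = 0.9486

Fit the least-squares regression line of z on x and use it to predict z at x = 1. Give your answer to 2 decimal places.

b = r · sᵧ/sₓ = 0.9486 · 7.761/3.5456 = 2.076400
a = ȳ − b·x̄ = 18.3975 − 2.076400·8 = 1.786298
ŷ(1) = a + b·1 = 1.786298 + 2.076400·1 = 3.862698

3.86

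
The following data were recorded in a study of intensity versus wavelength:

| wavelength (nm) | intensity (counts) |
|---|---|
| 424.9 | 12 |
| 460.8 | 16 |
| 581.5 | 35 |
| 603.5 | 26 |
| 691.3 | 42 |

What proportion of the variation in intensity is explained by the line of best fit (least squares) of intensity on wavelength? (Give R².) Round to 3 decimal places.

n = 5, Σx = 2762, Σy = 131, Σxy = 77549.7, Σx² = 1573126.84, Σy² = 4065
Sxx = Σx² − (Σx)²/n = 1573126.84 − 1525728.8 = 47398.04
Sxy = Σxy − (Σx)(Σy)/n = 77549.7 − 72364.4 = 5185.3
Syy = Σy² − (Σy)²/n = 4065 − 3432.2 = 632.8
R² = Sxy²/(Sxx·Syy) = (5185.3)²/(47398.04·632.8) = 0.896439

0.896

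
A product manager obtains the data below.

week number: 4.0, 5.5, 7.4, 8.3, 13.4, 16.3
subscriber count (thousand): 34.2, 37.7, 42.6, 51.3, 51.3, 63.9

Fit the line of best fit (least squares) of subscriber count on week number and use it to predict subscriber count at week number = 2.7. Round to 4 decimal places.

32.9391

n = 6, Σx = 54.9, Σy = 281, Σxy = 2814.17, Σx² = 615.15
Sxx = Σx² − (Σx)²/n = 615.15 − 502.335 = 112.815
Sxy = Σxy − (Σx)(Σy)/n = 2814.17 − 2571.15 = 243.02
b = Sxy/Sxx = 243.02/112.815 = 2.154146
a = ȳ − b·x̄ = 46.833333 − 2.154146·9.15 = 27.122896
ŷ(2.7) = a + b·2.7 = 27.122896 + 2.154146·2.7 = 32.939091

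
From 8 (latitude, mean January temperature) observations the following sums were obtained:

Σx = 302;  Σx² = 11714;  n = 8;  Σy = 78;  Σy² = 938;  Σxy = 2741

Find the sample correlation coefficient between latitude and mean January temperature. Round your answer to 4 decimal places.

Sxx = Σx² − (Σx)²/n = 11714 − 11400.5 = 313.5
Sxy = Σxy − (Σx)(Σy)/n = 2741 − 2944.5 = -203.5
Syy = Σy² − (Σy)²/n = 938 − 760.5 = 177.5
r = Sxy/√(Sxx·Syy) = -203.5/√(55646.25) = -203.5/235.894574 = -0.862674

-0.8627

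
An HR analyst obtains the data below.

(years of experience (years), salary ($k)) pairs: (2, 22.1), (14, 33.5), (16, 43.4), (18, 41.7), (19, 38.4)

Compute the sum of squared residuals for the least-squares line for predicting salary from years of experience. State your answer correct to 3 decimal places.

44.686

n = 5, Σx = 69, Σy = 179.1, Σxy = 2687.8, Σx² = 1141, Σy² = 6707.67
Sxx = Σx² − (Σx)²/n = 1141 − 952.2 = 188.8
Sxy = Σxy − (Σx)(Σy)/n = 2687.8 − 2471.58 = 216.22
Syy = Σy² − (Σy)²/n = 6707.67 − 6415.362 = 292.308
b = Sxy/Sxx = 216.22/188.8 = 1.145233
SSE = Syy − b·Sxy = 292.308 − 1.145233·216.22 = 44.685710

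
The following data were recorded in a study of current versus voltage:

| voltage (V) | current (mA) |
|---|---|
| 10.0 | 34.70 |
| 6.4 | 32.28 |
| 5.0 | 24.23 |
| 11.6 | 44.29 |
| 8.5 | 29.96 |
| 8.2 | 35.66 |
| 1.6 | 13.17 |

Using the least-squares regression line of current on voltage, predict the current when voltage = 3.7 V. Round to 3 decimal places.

n = 7, Σx = 51.3, Σy = 214.29, Σxy = 1756.65, Σx² = 442.57
Sxx = Σx² − (Σx)²/n = 442.57 − 375.955714 = 66.614286
Sxy = Σxy − (Σx)(Σy)/n = 1756.65 − 1570.439571 = 186.210429
b = Sxy/Sxx = 186.210429/66.614286 = 2.795353
a = ȳ − b·x̄ = 30.612857 − 2.795353·7.328571 = 10.126915
ŷ(3.7) = a + b·3.7 = 10.126915 + 2.795353·3.7 = 20.469720

20.470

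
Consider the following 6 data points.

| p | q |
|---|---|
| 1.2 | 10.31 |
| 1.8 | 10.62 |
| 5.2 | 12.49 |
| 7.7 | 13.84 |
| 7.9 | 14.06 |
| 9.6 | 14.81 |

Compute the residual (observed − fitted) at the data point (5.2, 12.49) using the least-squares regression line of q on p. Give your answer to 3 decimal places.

n = 6, Σx = 33.4, Σy = 76.13, Σxy = 456.254, Σx² = 245.58
Sxx = Σx² − (Σx)²/n = 245.58 − 185.926667 = 59.653333
Sxy = Σxy − (Σx)(Σy)/n = 456.254 − 423.790333 = 32.463667
b = Sxy/Sxx = 32.463667/59.653333 = 0.544205
a = ȳ − b·x̄ = 12.688333 − 0.544205·5.566667 = 9.658923
ŷ(5.2) = 9.658923 + 0.544205·5.2 = 12.488791
residual = y − ŷ = 12.49 − 12.488791 = 0.001209

0.001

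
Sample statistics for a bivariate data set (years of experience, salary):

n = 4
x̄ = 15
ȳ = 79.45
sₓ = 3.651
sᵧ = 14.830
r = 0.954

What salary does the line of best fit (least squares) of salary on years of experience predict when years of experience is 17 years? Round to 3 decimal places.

b = r · sᵧ/sₓ = 0.954 · 14.83/3.651 = 3.875053
a = ȳ − b·x̄ = 79.45 − 3.875053·15 = 21.324199
ŷ(17) = a + b·17 = 21.324199 + 3.875053·17 = 87.200107

87.200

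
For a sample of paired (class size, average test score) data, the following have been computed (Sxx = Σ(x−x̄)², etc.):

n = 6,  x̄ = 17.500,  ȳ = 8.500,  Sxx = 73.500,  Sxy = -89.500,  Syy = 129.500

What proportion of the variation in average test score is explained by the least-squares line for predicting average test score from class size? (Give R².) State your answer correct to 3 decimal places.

0.842

R² = Sxy²/(Sxx·Syy) = (-89.5)²/(73.5·129.5) = 0.841568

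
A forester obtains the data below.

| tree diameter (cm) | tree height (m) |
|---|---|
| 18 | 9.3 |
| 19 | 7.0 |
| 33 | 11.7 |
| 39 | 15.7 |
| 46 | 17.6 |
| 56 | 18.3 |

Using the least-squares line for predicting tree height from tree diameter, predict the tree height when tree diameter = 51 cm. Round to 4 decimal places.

n = 6, Σx = 211, Σy = 79.6, Σxy = 3133.2, Σx² = 8547
Sxx = Σx² − (Σx)²/n = 8547 − 7420.166667 = 1126.833333
Sxy = Σxy − (Σx)(Σy)/n = 3133.2 − 2799.266667 = 333.933333
b = Sxy/Sxx = 333.933333/1126.833333 = 0.296347
a = ȳ − b·x̄ = 13.266667 − 0.296347·35.166667 = 2.845141
ŷ(51) = a + b·51 = 2.845141 + 0.296347·51 = 17.958823

17.9588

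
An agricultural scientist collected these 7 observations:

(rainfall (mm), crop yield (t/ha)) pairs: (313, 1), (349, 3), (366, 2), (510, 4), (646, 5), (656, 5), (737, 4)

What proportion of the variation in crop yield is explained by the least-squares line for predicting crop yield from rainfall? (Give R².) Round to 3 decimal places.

0.725

n = 7, Σx = 3577, Σy = 24, Σxy = 13590, Σx² = 2004647, Σy² = 96
Sxx = Σx² − (Σx)²/n = 2004647 − 1827847 = 176800
Sxy = Σxy − (Σx)(Σy)/n = 13590 − 12264 = 1326
Syy = Σy² − (Σy)²/n = 96 − 82.285714 = 13.714286
R² = Sxy²/(Sxx·Syy) = (1326)²/(176800·13.714286) = 0.725156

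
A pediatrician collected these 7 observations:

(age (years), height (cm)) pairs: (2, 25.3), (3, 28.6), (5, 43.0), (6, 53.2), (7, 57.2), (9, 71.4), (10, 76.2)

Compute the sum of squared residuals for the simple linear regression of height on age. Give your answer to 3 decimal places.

n = 7, Σx = 42, Σy = 354.9, Σxy = 2475.6, Σx² = 304, Σy² = 20313.53
Sxx = Σx² − (Σx)²/n = 304 − 252 = 52
Sxy = Σxy − (Σx)(Σy)/n = 2475.6 − 2129.4 = 346.2
Syy = Σy² − (Σy)²/n = 20313.53 − 17993.43 = 2320.1
b = Sxy/Sxx = 346.2/52 = 6.657692
SSE = Syy − b·Sxy = 2320.1 − 6.657692·346.2 = 15.206923

15.207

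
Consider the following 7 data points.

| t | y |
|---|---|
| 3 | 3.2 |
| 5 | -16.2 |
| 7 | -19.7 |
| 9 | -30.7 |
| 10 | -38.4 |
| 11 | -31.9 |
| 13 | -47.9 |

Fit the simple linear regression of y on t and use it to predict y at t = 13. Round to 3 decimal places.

n = 7, Σx = 58, Σy = -181.6, Σxy = -1843.2, Σx² = 554
Sxx = Σx² − (Σx)²/n = 554 − 480.571429 = 73.428571
Sxy = Σxy − (Σx)(Σy)/n = -1843.2 − (-1504.685714) = -338.514286
b = Sxy/Sxx = -338.514286/73.428571 = -4.610117
a = ȳ − b·x̄ = -25.942857 − (-4.610117)·8.285714 = 12.255253
ŷ(13) = a + b·13 = 12.255253 + (-4.610117)·13 = -47.676265

-47.676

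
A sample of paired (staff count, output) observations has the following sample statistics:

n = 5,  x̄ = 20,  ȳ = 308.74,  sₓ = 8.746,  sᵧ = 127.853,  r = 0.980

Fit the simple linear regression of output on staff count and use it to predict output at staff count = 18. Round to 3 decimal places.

280.088

b = r · sᵧ/sₓ = 0.98 · 127.853/8.746 = 14.326085
a = ȳ − b·x̄ = 308.74 − 14.326085·20 = 22.218299
ŷ(18) = a + b·18 = 22.218299 + 14.326085·18 = 280.087830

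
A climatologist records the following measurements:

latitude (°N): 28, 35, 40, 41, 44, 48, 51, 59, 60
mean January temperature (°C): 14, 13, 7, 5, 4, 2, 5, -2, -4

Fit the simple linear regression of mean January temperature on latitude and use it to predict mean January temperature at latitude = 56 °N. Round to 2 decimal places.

-0.99

n = 9, Σx = 406, Σy = 44, Σxy = 1501, Σx² = 19212
Sxx = Σx² − (Σx)²/n = 19212 − 18315.111111 = 896.888889
Sxy = Σxy − (Σx)(Σy)/n = 1501 − 1984.888889 = -483.888889
b = Sxy/Sxx = -483.888889/896.888889 = -0.539519
a = ȳ − b·x̄ = 4.888889 − (-0.539519)·45.111111 = 29.227205
ŷ(56) = a + b·56 = 29.227205 + (-0.539519)·56 = -0.985877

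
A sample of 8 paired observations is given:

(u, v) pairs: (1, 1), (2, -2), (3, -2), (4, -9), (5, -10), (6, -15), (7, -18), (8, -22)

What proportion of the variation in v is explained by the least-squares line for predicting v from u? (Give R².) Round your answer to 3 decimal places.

0.975

n = 8, Σx = 36, Σy = -77, Σxy = -487, Σx² = 204, Σy² = 1223
Sxx = Σx² − (Σx)²/n = 204 − 162 = 42
Sxy = Σxy − (Σx)(Σy)/n = -487 − (-346.5) = -140.5
Syy = Σy² − (Σy)²/n = 1223 − 741.125 = 481.875
R² = Sxy²/(Sxx·Syy) = (-140.5)²/(42·481.875) = 0.975369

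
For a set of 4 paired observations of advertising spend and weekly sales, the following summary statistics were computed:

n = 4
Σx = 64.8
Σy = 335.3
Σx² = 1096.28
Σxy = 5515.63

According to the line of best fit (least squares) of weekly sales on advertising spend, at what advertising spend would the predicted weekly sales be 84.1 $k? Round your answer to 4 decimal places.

Sxx = Σx² − (Σx)²/n = 1096.28 − 1049.76 = 46.52
Sxy = Σxy − (Σx)(Σy)/n = 5515.63 − 5431.86 = 83.77
b = Sxy/Sxx = 83.77/46.52 = 1.800731
a = ȳ − b·x̄ = 83.825 − 1.800731·16.2 = 54.653160
Set a + b·x = 84.1: x = (84.1 − 54.653160) / 1.800731 = 16.352716

16.3527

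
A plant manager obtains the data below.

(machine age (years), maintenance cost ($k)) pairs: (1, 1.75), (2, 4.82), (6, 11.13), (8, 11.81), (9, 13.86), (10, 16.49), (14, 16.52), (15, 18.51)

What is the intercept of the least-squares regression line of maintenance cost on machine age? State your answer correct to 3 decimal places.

n = 8, Σx = 65, Σy = 94.89, Σxy = 971.22, Σx² = 707
Sxx = Σx² − (Σx)²/n = 707 − 528.125 = 178.875
Sxy = Σxy − (Σx)(Σy)/n = 971.22 − 770.98125 = 200.23875
b = Sxy/Sxx = 200.23875/178.875 = 1.119434
a = ȳ − b·x̄ = 11.86125 − 1.119434·8.125 = 2.765849

2.766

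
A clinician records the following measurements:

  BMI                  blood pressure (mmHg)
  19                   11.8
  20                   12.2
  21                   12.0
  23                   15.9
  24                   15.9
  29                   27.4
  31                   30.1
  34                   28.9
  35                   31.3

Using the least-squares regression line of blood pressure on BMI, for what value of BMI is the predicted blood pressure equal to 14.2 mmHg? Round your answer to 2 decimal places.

n = 9, Σx = 236, Σy = 185.5, Σxy = 5273.3, Σx² = 6490
Sxx = Σx² − (Σx)²/n = 6490 − 6188.444444 = 301.555556
Sxy = Σxy − (Σx)(Σy)/n = 5273.3 − 4864.222222 = 409.077778
b = Sxy/Sxx = 409.077778/301.555556 = 1.356559
a = ȳ − b·x̄ = 20.611111 − 1.356559·26.222222 = -14.960870
Set a + b·x = 14.2: x = (14.2 − (-14.960870)) / 1.356559 = 21.496211

21.50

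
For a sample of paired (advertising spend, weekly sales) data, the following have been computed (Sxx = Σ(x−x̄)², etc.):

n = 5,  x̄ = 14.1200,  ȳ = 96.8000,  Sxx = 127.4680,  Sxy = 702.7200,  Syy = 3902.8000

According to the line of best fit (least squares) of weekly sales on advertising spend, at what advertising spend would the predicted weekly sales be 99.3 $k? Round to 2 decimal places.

14.57

b = Sxy/Sxx = 702.72/127.468 = 5.512913
a = ȳ − b·x̄ = 96.8 − 5.512913·14.12 = 18.957668
Set a + b·x = 99.3: x = (99.3 − 18.957668) / 5.512913 = 14.573481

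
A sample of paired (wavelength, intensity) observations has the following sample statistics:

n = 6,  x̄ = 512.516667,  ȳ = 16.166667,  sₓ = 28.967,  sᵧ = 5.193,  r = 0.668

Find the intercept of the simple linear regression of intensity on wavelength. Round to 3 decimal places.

-45.209

b = r · sᵧ/sₓ = 0.668 · 5.193/28.967 = 0.119754
a = ȳ − b·x̄ = 16.166667 − 0.119754·512.516667 = -45.209429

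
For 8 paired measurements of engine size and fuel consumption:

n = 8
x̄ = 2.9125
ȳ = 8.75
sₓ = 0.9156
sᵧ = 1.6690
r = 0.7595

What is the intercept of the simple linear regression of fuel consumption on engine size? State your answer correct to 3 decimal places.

b = r · sᵧ/sₓ = 0.7595 · 1.669/0.9156 = 1.384453
a = ȳ − b·x̄ = 8.75 − 1.384453·2.9125 = 4.717780

4.718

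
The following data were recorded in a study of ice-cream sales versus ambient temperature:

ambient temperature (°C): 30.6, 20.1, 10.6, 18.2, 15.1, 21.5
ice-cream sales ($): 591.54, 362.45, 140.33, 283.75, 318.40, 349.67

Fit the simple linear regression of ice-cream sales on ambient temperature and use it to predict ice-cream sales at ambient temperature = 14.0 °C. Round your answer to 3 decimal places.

228.921

n = 6, Σx = 116.1, Σy = 2046.14, Σxy = 44363.862, Σx² = 2474.23
Sxx = Σx² − (Σx)²/n = 2474.23 − 2246.535 = 227.695
Sxy = Σxy − (Σx)(Σy)/n = 44363.862 − 39592.809 = 4771.053
b = Sxy/Sxx = 4771.053/227.695 = 20.953701
a = ȳ − b·x̄ = 341.023333 − 20.953701·19.35 = -64.430785
ŷ(14.0) = a + b·14.0 = -64.430785 + 20.953701·14 = 228.921032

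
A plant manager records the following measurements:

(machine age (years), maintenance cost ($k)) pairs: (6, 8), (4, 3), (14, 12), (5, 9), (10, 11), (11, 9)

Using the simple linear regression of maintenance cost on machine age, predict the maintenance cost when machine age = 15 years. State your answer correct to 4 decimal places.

12.8621

n = 6, Σx = 50, Σy = 52, Σxy = 482, Σx² = 494
Sxx = Σx² − (Σx)²/n = 494 − 416.666667 = 77.333333
Sxy = Σxy − (Σx)(Σy)/n = 482 − 433.333333 = 48.666667
b = Sxy/Sxx = 48.666667/77.333333 = 0.629310
a = ȳ − b·x̄ = 8.666667 − 0.629310·8.333333 = 3.422414
ŷ(15) = a + b·15 = 3.422414 + 0.629310·15 = 12.862069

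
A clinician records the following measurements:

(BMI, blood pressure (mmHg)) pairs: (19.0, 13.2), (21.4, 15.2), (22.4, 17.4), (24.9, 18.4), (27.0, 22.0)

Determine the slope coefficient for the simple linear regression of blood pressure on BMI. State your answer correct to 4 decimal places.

n = 5, Σx = 114.7, Σy = 86.2, Σxy = 2018, Σx² = 2669.73
Sxx = Σx² − (Σx)²/n = 2669.73 − 2631.218 = 38.512
Sxy = Σxy − (Σx)(Σy)/n = 2018 − 1977.428 = 40.572
b = Sxy/Sxx = 40.572/38.512 = 1.053490

1.0535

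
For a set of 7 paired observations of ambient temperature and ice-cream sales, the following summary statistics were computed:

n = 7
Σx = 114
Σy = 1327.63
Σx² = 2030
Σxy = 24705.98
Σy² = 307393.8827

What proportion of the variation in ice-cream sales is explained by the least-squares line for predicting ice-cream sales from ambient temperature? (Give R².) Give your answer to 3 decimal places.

Sxx = Σx² − (Σx)²/n = 2030 − 1856.571429 = 173.428571
Sxy = Σxy − (Σx)(Σy)/n = 24705.98 − 21621.402857 = 3084.577143
Syy = Σy² − (Σy)²/n = 307393.8827 − 251800.202414 = 55593.680286
R² = Sxy²/(Sxx·Syy) = (3084.577143)²/(173.428571·55593.680286) = 0.986836

0.987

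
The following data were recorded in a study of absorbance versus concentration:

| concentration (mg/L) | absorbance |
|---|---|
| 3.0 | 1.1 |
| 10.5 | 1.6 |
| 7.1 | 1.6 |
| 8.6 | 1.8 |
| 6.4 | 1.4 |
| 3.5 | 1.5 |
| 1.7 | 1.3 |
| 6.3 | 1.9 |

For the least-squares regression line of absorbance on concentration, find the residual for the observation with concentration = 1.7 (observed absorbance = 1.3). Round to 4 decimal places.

0.0111

n = 8, Σx = 47.1, Σy = 12.2, Σxy = 75.33, Σx² = 339.41
Sxx = Σx² − (Σx)²/n = 339.41 − 277.30125 = 62.10875
Sxy = Σxy − (Σx)(Σy)/n = 75.33 − 71.8275 = 3.5025
b = Sxy/Sxx = 3.5025/62.10875 = 0.056393
a = ȳ − b·x̄ = 1.525 − 0.056393·5.8875 = 1.192986
ŷ(1.7) = 1.192986 + 0.056393·1.7 = 1.288854
residual = y − ŷ = 1.3 − 1.288854 = 0.011146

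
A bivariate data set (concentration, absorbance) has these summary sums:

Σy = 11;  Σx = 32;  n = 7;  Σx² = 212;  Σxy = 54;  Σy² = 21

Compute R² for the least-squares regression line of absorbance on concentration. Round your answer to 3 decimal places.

0.057

Sxx = Σx² − (Σx)²/n = 212 − 146.285714 = 65.714286
Sxy = Σxy − (Σx)(Σy)/n = 54 − 50.285714 = 3.714286
Syy = Σy² − (Σy)²/n = 21 − 17.285714 = 3.714286
R² = Sxy²/(Sxx·Syy) = (3.714286)²/(65.714286·3.714286) = 0.056522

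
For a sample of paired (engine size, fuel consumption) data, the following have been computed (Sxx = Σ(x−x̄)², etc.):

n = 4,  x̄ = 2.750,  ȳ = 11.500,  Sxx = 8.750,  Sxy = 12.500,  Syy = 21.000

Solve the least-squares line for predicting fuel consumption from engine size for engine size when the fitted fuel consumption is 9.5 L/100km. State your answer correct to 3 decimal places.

1.350

b = Sxy/Sxx = 12.5/8.75 = 1.428571
a = ȳ − b·x̄ = 11.5 − 1.428571·2.75 = 7.571429
Set a + b·x = 9.5: x = (9.5 − 7.571429) / 1.428571 = 1.35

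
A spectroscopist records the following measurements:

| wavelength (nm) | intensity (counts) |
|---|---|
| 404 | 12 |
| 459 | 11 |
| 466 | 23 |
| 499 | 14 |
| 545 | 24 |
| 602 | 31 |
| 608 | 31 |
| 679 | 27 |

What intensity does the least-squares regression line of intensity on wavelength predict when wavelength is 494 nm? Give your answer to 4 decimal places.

n = 8, Σx = 4262, Σy = 173, Σxy = 96524, Σx² = 2330188
Sxx = Σx² − (Σx)²/n = 2330188 − 2270580.5 = 59607.5
Sxy = Σxy − (Σx)(Σy)/n = 96524 − 92165.75 = 4358.25
b = Sxy/Sxx = 4358.25/59607.5 = 0.073116
a = ȳ − b·x̄ = 21.625 − 0.073116·532.75 = -17.327442
ŷ(494) = a + b·494 = -17.327442 + 0.073116·494 = 18.791763

18.7918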